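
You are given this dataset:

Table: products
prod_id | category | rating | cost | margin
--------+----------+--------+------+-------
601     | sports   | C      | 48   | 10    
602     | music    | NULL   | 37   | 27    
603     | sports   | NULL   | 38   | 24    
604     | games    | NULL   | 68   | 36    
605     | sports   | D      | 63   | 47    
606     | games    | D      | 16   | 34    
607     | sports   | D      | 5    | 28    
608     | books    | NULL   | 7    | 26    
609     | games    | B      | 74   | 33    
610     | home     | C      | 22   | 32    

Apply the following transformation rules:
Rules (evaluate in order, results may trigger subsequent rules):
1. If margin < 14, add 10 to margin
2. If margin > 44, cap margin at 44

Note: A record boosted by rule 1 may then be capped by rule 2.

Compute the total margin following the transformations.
304

Step 1: Apply rule 1 to records with margin < 14
  - 1 records get bonus of 10
  - Of these, 0 records then exceed 44 and get capped
Step 2: Apply rule 2 to records with margin > 44
  - 1 records (original) are capped
Step 3: Calculate final sum = 304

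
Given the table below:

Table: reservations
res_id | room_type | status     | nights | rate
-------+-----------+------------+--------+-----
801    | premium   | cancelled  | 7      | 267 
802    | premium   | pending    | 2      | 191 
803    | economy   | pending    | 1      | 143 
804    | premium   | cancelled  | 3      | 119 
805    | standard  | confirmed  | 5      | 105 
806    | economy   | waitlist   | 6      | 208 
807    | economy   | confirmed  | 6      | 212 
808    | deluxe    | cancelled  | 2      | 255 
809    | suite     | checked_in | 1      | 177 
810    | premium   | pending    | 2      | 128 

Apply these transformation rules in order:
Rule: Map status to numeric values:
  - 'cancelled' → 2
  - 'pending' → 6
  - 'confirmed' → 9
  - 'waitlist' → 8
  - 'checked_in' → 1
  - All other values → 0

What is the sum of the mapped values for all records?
51

Step 1: Apply mapping to each record
Step 2: Count by status:
  'cancelled': 3 records × 2 = 6
  'pending': 3 records × 6 = 18
  'confirmed': 2 records × 9 = 18
  'waitlist': 1 records × 8 = 8
  'checked_in': 1 records × 1 = 1
Step 3: Sum all mapped values = 51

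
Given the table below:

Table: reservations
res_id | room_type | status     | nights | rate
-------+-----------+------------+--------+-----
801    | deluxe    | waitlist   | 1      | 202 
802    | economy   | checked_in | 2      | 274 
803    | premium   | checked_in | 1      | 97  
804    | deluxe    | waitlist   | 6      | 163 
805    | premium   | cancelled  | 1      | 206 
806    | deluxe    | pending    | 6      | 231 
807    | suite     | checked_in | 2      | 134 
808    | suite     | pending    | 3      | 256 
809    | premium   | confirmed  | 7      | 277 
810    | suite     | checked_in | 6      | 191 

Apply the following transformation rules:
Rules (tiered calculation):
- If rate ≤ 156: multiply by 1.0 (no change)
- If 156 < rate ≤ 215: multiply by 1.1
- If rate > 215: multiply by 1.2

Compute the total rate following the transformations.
2314.8

Step 1: Tier 1 (rate ≤ 156): 2 records, sum = 231 × 1.0 = 231.0
Step 2: Tier 2 (156 < rate ≤ 215): 4 records, sum = 762 × 1.1 = 838.2
Step 3: Tier 3 (rate > 215): 4 records, sum = 1038 × 1.2 = 1245.6
Step 4: Final sum = 231.0 + 838.2 + 1245.6 = 2314.8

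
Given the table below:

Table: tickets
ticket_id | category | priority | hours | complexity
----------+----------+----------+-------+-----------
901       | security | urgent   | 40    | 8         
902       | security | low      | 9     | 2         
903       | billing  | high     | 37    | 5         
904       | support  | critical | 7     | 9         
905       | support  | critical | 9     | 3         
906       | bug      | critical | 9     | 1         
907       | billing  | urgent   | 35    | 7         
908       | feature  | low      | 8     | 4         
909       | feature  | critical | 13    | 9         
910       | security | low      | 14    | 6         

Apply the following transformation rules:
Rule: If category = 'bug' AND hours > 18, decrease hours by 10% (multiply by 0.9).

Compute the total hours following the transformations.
181

Step 1: Find records where category = 'bug' AND hours > 18
Step 2: 0 records match, summing to 0
Step 3: After multiplier: 0 × 0.9 = 0.0
Step 4: Unaffected records sum: 181
Step 5: Final sum = 0.0 + 181 = 181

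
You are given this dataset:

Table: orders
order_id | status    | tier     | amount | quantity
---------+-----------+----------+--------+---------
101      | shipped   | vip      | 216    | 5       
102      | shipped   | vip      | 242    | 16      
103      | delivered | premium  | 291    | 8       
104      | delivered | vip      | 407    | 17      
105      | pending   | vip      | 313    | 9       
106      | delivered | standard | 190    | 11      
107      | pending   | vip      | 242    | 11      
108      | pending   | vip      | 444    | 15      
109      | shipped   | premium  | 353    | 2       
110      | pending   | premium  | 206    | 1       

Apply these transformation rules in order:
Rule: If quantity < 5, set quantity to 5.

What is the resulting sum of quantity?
102

Step 1: 2 records have quantity < 5
Step 2: These records originally summed to 3
Step 3: After setting to minimum: 2 × 5 = 10
Step 4: Unaffected records sum: 92
Step 5: Final sum = 10 + 92 = 102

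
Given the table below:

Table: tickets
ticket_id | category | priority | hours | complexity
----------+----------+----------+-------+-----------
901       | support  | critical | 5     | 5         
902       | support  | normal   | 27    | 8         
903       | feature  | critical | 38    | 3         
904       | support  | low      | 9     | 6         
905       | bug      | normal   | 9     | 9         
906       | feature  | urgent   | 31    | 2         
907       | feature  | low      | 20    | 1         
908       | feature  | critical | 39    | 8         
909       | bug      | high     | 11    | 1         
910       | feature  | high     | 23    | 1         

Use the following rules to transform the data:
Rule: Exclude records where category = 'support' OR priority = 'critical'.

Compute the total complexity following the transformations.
14

Step 1: Find records where category = 'support' OR priority = 'critical'
Step 2: 5 records match, summing to 30
Step 3: Original sum: 44
Step 4: Remaining sum = 44 - 30 = 14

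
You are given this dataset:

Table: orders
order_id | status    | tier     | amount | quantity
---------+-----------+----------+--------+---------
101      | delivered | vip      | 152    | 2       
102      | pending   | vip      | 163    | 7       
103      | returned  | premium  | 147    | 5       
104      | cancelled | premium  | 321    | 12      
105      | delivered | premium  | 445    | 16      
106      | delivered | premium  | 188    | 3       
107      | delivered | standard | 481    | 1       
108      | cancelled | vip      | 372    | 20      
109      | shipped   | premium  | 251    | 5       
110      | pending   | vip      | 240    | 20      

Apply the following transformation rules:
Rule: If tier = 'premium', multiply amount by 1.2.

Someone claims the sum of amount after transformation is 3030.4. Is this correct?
Yes, the result is correct.

Step 1: Calculate the correct sum after transformation
Step 2: Apply multiplier 1.2 to records where tier = 'premium'
Step 3: Correct result = 3030.4
Step 4: Claimed result = 3030.4
Step 5: 3030.4 = 3030.4 ✓
Conclusion: The claimed result is correct.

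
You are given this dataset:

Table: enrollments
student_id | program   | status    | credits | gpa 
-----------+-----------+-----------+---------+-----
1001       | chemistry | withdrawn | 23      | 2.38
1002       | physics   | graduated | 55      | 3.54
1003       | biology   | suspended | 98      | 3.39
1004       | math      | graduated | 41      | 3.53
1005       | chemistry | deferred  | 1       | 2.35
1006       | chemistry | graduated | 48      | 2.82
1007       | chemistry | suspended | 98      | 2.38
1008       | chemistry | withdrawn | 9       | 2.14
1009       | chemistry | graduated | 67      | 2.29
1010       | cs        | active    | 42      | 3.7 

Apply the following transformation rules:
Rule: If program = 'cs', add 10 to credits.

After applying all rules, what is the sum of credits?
492

Step 1: Count records where program = 'cs': 1
Step 2: Total bonus added: 1 × 10 = 10
Step 3: Original sum of credits: 482
Step 4: Final sum = 482 + 10 = 492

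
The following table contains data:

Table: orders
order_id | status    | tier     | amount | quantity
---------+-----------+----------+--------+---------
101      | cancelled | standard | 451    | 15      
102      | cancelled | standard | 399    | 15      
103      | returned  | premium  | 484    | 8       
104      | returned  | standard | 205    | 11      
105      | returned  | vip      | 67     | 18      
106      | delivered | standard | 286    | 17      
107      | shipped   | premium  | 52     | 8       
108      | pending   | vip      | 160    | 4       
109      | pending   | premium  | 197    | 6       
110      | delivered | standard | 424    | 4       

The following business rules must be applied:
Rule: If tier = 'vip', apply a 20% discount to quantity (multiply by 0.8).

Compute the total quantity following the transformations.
101.6

Step 1: Records with tier = 'vip' have total quantity = 22
Step 2: Apply multiplier: 22 × 0.8 = 17.6
Step 3: Other records total: 84
Step 4: Final sum = 17.6 + 84 = 101.6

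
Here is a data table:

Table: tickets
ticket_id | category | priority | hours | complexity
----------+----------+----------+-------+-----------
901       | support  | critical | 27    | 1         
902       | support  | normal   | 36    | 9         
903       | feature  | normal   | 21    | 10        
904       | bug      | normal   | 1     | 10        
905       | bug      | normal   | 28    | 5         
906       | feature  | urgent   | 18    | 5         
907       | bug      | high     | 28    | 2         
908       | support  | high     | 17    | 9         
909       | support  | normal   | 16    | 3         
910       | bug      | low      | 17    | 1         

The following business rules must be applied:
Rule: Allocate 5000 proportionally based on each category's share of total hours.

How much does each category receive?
bug: 1770.33, feature: 933.01, support: 2296.65

Step 1: Calculate total hours = 209
Step 2: Calculate each category's proportion:
  bug: 74/209 = 35.41% → 1770.33
  feature: 39/209 = 18.66% → 933.01
  support: 96/209 = 45.93% → 2296.65
Step 3: Verify: sum of allocations ≈ 5000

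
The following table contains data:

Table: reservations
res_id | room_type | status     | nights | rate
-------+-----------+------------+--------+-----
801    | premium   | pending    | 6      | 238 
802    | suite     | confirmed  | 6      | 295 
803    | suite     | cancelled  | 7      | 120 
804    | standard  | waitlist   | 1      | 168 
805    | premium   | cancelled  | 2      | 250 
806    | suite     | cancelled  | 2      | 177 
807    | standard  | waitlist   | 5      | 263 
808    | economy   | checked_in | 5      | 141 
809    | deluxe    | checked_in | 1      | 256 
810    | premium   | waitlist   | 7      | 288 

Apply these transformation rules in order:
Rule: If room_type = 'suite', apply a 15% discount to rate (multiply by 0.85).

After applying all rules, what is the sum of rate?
2107.2

Step 1: Records with room_type = 'suite' have total rate = 592
Step 2: Apply multiplier: 592 × 0.85 = 503.2
Step 3: Other records total: 1604
Step 4: Final sum = 503.2 + 1604 = 2107.2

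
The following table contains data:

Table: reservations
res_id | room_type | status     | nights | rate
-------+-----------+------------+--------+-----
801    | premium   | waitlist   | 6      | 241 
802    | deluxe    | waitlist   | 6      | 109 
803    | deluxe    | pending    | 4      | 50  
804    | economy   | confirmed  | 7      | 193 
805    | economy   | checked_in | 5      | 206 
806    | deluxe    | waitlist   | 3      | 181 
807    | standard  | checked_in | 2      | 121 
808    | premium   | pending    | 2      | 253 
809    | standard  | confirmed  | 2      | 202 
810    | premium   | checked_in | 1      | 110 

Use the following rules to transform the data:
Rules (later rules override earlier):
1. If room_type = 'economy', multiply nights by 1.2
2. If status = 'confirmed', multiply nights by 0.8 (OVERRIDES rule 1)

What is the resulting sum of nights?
37.2

Step 1: Rule 2 takes priority for records with status = 'confirmed'
  - 2 records: 9 × 0.8 = 7.2
Step 2: Rule 1 applies to remaining records with room_type = 'economy'
  - 1 records: 5 × 1.2 = 6.0
Step 3: Other records unchanged: 24
Step 4: Final sum = 7.2 + 6.0 + 24 = 37.2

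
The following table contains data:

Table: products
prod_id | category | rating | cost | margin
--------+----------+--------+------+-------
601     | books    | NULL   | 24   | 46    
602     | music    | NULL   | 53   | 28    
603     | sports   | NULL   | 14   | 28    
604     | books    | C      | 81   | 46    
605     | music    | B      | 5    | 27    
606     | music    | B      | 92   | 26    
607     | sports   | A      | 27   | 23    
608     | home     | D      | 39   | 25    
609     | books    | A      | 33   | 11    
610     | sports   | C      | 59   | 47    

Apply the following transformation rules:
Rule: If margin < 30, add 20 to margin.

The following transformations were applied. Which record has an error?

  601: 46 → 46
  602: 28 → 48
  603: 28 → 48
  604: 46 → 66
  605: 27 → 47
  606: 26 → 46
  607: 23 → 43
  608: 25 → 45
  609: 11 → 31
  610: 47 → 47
Record 604 has an error. The correct transformed value should be 46, not 66.

Step 1: Check each record against the rule
Step 2: Record 604 has margin = 46
Step 3: Since 46 >= 30, the bonus should not have been applied
Step 4: Correct value = 46, but claimed value = 66
Conclusion: Record 604 has the error.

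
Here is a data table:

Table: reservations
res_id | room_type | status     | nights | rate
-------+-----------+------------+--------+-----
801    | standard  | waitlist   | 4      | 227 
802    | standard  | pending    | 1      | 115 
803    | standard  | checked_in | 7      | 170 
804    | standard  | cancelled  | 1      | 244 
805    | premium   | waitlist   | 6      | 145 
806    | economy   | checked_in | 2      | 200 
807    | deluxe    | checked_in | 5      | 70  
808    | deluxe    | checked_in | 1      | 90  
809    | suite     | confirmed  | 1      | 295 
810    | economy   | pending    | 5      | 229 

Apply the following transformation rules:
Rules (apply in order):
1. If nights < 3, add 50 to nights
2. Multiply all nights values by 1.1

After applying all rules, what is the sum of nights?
311.3

Step 1: Apply Rule 1 - Add 50 to records with nights < 3
  - 5 records affected: 6 + (5 × 50) = 256
  - Unaffected records: 27
  - Sum after Rule 1: 283
Step 2: Apply Rule 2 - Multiply all by 1.1
  - 283 × 1.1 = 311.3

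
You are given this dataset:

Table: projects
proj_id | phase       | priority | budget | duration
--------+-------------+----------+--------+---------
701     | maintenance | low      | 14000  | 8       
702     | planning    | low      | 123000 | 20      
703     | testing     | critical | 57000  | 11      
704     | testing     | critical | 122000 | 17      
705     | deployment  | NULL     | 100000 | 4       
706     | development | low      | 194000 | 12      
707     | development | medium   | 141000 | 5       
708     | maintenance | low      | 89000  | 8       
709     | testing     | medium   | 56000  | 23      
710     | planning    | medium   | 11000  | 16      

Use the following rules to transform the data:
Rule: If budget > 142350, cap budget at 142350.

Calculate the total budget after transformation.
855350

Step 1: 1 records have budget > 142350
Step 2: These records originally summed to 194000
Step 3: After capping: 1 × 142350 = 142350
Step 4: Unaffected records sum: 713000
Step 5: Final sum = 142350 + 713000 = 855350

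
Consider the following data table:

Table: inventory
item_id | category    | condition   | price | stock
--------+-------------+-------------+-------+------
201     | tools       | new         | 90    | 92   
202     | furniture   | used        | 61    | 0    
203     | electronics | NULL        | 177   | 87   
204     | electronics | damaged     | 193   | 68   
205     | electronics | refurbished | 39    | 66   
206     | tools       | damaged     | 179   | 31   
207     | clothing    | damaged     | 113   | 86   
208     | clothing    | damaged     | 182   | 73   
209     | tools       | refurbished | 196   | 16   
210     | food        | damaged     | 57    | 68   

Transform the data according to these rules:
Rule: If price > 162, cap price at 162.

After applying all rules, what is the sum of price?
1170

Step 1: 5 records have price > 162
Step 2: These records originally summed to 927
Step 3: After capping: 5 × 162 = 810
Step 4: Unaffected records sum: 360
Step 5: Final sum = 810 + 360 = 1170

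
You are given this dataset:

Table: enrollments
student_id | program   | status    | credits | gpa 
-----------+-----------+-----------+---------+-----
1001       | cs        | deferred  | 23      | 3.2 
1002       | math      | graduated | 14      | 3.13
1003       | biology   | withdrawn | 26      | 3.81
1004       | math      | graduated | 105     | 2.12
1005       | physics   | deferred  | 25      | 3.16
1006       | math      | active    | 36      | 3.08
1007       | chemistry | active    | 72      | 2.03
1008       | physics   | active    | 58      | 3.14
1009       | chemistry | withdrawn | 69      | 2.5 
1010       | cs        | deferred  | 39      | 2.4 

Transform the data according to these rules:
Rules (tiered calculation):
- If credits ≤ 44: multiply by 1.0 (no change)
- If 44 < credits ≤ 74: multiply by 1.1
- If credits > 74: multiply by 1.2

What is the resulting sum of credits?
507.9

Step 1: Tier 1 (credits ≤ 44): 6 records, sum = 163 × 1.0 = 163.0
Step 2: Tier 2 (44 < credits ≤ 74): 3 records, sum = 199 × 1.1 = 218.9
Step 3: Tier 3 (credits > 74): 1 records, sum = 105 × 1.2 = 126.0
Step 4: Final sum = 163.0 + 218.9 + 126.0 = 507.9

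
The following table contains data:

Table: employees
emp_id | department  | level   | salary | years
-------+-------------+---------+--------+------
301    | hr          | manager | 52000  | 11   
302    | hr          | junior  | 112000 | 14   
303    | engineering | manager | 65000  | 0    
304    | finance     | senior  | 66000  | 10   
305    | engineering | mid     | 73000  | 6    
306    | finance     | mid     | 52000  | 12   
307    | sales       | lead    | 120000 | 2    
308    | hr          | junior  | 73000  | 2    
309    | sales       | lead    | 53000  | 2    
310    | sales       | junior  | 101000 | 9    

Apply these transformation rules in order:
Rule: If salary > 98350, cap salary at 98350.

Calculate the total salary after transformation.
729050

Step 1: 3 records have salary > 98350
Step 2: These records originally summed to 333000
Step 3: After capping: 3 × 98350 = 295050
Step 4: Unaffected records sum: 434000
Step 5: Final sum = 295050 + 434000 = 729050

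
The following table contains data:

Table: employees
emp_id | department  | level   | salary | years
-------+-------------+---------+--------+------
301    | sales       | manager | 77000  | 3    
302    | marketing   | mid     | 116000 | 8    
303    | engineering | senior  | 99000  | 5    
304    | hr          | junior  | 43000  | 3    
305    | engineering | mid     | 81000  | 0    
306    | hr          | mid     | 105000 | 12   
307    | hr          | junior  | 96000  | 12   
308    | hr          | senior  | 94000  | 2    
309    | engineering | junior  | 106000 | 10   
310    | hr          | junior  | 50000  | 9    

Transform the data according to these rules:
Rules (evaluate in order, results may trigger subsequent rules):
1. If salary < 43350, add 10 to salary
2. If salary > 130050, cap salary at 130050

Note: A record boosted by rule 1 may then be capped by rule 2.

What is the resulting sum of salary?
867010

Step 1: Apply rule 1 to records with salary < 43350
  - 1 records get bonus of 10
  - Of these, 0 records then exceed 130050 and get capped
Step 2: Apply rule 2 to records with salary > 130050
  - 0 records (original) are capped
Step 3: Calculate final sum = 867010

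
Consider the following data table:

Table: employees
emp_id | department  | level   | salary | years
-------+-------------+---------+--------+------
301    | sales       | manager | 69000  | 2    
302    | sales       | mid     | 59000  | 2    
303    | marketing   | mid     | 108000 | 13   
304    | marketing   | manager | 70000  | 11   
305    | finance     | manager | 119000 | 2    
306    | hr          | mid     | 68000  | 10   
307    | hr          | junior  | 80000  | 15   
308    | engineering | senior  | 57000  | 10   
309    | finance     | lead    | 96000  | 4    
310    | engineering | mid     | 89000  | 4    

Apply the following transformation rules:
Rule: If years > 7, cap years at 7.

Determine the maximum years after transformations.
7

Step 1: Original maximum years = 15
Step 2: Apply cap at 7
Step 3: 5 records had years > 7 and were capped
Step 4: Maximum after transformation = 7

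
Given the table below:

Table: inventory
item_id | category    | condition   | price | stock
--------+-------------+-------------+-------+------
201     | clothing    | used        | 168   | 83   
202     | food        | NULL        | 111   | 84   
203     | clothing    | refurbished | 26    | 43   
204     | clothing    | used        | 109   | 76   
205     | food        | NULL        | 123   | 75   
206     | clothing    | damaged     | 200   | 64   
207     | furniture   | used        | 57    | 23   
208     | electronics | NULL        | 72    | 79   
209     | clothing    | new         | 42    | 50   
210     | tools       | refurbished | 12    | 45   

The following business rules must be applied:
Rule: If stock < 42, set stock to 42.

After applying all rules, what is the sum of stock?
641

Step 1: 1 records have stock < 42
Step 2: These records originally summed to 23
Step 3: After setting to minimum: 1 × 42 = 42
Step 4: Unaffected records sum: 599
Step 5: Final sum = 42 + 599 = 641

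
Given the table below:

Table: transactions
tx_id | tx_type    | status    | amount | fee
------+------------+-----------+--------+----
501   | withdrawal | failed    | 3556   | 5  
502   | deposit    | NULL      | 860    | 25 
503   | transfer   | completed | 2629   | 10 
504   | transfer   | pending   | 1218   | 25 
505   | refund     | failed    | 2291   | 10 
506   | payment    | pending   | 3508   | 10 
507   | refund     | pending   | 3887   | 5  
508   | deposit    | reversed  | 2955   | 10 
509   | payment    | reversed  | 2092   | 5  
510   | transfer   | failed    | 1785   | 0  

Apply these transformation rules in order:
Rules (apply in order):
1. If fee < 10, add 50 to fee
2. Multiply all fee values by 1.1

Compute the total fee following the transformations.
335.5

Step 1: Apply Rule 1 - Add 50 to records with fee < 10
  - 4 records affected: 15 + (4 × 50) = 215
  - Unaffected records: 90
  - Sum after Rule 1: 305
Step 2: Apply Rule 2 - Multiply all by 1.1
  - 305 × 1.1 = 335.5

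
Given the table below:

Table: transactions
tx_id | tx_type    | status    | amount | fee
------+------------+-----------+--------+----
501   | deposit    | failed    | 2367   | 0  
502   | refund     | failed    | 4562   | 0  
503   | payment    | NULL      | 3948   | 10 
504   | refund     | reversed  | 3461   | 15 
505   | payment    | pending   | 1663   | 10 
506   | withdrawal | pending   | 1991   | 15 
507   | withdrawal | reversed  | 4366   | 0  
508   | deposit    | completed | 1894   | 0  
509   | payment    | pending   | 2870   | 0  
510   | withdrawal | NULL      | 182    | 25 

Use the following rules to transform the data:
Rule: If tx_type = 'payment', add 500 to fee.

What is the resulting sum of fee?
1575

Step 1: Count records where tx_type = 'payment': 3
Step 2: Total bonus added: 3 × 500 = 1500
Step 3: Original sum of fee: 75
Step 4: Final sum = 75 + 1500 = 1575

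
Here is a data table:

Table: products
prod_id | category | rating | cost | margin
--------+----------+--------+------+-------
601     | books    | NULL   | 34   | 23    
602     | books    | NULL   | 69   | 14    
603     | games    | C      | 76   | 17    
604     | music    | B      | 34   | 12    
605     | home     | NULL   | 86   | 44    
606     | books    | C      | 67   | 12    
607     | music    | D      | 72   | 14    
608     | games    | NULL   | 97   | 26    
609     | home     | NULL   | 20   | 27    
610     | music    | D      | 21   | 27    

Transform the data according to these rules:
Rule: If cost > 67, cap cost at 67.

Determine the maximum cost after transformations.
67

Step 1: Original maximum cost = 97
Step 2: Apply cap at 67
Step 3: 5 records had cost > 67 and were capped
Step 4: Maximum after transformation = 67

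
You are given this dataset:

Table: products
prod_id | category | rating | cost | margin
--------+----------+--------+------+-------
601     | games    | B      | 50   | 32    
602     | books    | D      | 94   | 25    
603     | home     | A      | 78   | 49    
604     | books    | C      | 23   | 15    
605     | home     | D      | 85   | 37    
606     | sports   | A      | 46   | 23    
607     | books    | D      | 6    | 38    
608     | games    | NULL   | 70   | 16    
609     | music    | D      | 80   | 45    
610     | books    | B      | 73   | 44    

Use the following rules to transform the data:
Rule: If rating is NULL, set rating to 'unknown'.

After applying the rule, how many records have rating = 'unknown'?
1

Step 1: Count records where rating IS NULL
Step 2: Found 1 records with NULL rating
Step 3: These records will have rating set to 'unknown'
Step 4: Records already having rating = 'unknown': 0
Step 5: Answer: 1 + 0 = 1 records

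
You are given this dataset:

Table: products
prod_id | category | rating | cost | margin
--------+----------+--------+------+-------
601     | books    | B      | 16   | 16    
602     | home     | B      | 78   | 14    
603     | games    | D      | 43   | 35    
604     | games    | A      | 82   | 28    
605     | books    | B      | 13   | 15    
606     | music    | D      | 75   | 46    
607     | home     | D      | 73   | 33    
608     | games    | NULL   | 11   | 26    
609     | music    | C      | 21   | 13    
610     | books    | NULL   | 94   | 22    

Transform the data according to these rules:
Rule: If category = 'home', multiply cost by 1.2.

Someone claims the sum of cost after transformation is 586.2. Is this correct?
No, the correct result is 536.2.

Step 1: Calculate the correct sum after transformation
Step 2: Apply multiplier 1.2 to records where category = 'home'
Step 3: Correct result = 536.2
Step 4: Claimed result = 586.2
Step 5: 536.2 ≠ 586.2
Conclusion: The claimed result is incorrect. The correct answer is 536.2.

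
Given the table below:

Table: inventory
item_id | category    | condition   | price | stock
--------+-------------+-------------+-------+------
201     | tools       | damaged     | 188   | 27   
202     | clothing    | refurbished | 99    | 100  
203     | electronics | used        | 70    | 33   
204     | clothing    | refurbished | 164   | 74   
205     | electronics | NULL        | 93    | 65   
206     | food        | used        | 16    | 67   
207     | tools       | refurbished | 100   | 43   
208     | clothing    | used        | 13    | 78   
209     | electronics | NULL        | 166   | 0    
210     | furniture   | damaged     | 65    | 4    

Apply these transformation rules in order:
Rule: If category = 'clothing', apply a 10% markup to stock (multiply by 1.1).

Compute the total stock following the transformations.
516.2

Step 1: Records with category = 'clothing' have total stock = 252
Step 2: Apply multiplier: 252 × 1.1 = 277.2
Step 3: Other records total: 239
Step 4: Final sum = 277.2 + 239 = 516.2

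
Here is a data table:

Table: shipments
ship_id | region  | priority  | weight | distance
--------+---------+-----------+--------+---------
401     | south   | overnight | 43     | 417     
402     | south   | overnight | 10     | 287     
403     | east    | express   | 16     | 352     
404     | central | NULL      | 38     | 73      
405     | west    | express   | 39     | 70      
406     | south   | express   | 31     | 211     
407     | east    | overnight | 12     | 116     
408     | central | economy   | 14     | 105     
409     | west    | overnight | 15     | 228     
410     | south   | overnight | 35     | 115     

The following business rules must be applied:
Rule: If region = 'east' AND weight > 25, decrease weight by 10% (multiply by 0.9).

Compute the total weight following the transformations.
253

Step 1: Find records where region = 'east' AND weight > 25
Step 2: 0 records match, summing to 0
Step 3: After multiplier: 0 × 0.9 = 0.0
Step 4: Unaffected records sum: 253
Step 5: Final sum = 0.0 + 253 = 253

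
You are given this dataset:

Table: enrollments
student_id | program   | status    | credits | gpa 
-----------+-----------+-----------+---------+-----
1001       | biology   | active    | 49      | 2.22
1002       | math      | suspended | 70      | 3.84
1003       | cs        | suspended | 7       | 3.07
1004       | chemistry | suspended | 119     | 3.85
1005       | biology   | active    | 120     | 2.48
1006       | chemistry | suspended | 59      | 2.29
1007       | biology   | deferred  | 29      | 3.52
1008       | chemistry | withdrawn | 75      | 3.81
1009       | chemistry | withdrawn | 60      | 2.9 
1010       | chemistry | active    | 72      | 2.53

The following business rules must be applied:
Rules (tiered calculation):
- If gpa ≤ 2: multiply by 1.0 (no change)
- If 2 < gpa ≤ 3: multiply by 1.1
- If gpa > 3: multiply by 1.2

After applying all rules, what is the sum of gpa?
35.37

Step 1: Tier 1 (gpa ≤ 2): 0 records, sum = 0 × 1.0 = 0.0
Step 2: Tier 2 (2 < gpa ≤ 3): 5 records, sum = 12.42 × 1.1 = 13.66
Step 3: Tier 3 (gpa > 3): 5 records, sum = 18.09 × 1.2 = 21.71
Step 4: Final sum = 0.0 + 13.66 + 21.71 = 35.37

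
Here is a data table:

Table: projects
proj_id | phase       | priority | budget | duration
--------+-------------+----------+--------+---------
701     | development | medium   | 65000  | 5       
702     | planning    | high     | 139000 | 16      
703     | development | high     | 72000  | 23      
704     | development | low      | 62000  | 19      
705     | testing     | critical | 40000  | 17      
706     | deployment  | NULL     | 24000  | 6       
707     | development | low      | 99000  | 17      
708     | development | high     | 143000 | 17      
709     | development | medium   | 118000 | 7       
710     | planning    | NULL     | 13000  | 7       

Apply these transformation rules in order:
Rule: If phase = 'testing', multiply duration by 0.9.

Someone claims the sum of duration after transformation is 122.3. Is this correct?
No, the correct result is 132.3.

Step 1: Calculate the correct sum after transformation
Step 2: Apply multiplier 0.9 to records where phase = 'testing'
Step 3: Correct result = 132.3
Step 4: Claimed result = 122.3
Step 5: 132.3 ≠ 122.3
Conclusion: The claimed result is incorrect. The correct answer is 132.3.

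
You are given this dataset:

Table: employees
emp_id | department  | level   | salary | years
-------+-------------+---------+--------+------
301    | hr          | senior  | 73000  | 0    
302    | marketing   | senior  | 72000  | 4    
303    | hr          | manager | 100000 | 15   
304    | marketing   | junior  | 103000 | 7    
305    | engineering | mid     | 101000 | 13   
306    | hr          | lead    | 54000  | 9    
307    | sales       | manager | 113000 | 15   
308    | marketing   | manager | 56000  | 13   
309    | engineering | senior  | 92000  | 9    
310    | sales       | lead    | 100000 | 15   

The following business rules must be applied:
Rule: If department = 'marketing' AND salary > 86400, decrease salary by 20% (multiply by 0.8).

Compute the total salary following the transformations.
843400.0

Step 1: Find records where department = 'marketing' AND salary > 86400
Step 2: 1 records match, summing to 103000
Step 3: After multiplier: 103000 × 0.8 = 82400.0
Step 4: Unaffected records sum: 761000
Step 5: Final sum = 82400.0 + 761000 = 843400.0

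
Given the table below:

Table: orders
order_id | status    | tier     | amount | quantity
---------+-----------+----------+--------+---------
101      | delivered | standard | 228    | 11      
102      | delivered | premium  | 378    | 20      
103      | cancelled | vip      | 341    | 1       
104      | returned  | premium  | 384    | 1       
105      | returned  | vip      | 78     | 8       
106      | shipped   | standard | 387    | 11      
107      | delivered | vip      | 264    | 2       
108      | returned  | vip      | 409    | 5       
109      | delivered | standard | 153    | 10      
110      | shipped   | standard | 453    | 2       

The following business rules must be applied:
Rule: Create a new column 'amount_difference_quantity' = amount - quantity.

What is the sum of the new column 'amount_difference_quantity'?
3004

Step 1: For each record, compute amount - quantity
Example calculations:
  228 - 11 = 217
  378 - 20 = 358
  341 - 1 = 340
  ...
Step 2: Sum all derived values
Step 3: Total = 3004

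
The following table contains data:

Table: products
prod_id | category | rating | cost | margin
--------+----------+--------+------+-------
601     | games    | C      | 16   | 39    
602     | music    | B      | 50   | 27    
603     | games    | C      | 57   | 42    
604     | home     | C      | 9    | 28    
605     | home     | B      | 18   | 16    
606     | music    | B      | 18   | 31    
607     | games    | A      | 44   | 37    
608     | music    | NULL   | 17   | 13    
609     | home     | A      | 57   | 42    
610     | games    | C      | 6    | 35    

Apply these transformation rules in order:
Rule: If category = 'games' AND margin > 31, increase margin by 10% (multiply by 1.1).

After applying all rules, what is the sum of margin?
325.3

Step 1: Find records where category = 'games' AND margin > 31
Step 2: 4 records match, summing to 153
Step 3: After multiplier: 153 × 1.1 = 168.3
Step 4: Unaffected records sum: 157
Step 5: Final sum = 168.3 + 157 = 325.3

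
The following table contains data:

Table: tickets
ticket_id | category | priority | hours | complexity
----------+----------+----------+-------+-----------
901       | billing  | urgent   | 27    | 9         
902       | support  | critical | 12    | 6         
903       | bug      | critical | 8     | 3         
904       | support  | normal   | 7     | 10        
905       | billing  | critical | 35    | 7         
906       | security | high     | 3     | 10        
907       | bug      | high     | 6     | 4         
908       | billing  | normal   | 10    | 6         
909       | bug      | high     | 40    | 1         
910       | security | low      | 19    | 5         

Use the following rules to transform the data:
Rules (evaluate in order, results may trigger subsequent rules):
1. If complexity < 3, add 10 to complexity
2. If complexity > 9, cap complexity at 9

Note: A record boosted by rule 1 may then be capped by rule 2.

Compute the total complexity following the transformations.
67

Step 1: Apply rule 1 to records with complexity < 3
  - 1 records get bonus of 10
  - Of these, 1 records then exceed 9 and get capped
Step 2: Apply rule 2 to records with complexity > 9
  - 2 records (original) are capped
Step 3: Calculate final sum = 67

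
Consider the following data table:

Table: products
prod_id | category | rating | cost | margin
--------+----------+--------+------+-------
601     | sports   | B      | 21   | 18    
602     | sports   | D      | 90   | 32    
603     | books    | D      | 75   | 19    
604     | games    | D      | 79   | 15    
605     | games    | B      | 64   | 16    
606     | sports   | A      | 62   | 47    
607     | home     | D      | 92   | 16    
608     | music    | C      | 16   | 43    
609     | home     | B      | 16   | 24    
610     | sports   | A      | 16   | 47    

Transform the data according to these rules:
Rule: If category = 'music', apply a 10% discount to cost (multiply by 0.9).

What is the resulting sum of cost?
529.4

Step 1: Records with category = 'music' have total cost = 16
Step 2: Apply multiplier: 16 × 0.9 = 14.4
Step 3: Other records total: 515
Step 4: Final sum = 14.4 + 515 = 529.4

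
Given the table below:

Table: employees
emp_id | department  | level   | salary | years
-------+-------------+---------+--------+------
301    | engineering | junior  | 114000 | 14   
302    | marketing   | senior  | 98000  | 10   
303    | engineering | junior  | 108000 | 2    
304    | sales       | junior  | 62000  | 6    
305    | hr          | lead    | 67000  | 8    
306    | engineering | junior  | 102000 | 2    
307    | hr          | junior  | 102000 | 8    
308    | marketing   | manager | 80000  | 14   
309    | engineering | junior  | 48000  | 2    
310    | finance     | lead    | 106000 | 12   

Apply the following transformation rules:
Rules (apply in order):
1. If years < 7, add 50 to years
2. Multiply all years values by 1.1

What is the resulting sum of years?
305.8

Step 1: Apply Rule 1 - Add 50 to records with years < 7
  - 4 records affected: 12 + (4 × 50) = 212
  - Unaffected records: 66
  - Sum after Rule 1: 278
Step 2: Apply Rule 2 - Multiply all by 1.1
  - 278 × 1.1 = 305.8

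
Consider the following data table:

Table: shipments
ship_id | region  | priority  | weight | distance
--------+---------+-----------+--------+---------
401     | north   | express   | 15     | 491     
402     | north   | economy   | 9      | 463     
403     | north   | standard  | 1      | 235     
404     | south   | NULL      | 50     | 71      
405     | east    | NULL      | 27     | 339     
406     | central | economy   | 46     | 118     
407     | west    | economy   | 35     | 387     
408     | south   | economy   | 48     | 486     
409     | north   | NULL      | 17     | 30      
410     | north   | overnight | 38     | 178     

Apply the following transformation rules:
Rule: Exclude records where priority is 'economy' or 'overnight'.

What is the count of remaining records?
5

Step 1: Count records to exclude
  - 4 (economy) + 1 (overnight) = 5 records
Step 2: Total records: 10
Step 3: Remaining = 10 - 5 = 5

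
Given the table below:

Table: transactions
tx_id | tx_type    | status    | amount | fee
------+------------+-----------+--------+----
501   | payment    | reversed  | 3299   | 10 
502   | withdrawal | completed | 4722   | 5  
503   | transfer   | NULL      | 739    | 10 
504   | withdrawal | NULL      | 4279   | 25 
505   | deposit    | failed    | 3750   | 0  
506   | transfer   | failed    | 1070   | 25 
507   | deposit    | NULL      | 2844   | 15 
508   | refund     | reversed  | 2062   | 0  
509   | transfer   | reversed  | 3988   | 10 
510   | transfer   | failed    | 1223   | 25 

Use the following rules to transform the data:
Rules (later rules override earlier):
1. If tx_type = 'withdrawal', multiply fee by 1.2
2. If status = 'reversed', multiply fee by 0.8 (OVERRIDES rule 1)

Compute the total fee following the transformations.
127.0

Step 1: Rule 2 takes priority for records with status = 'reversed'
  - 3 records: 20 × 0.8 = 16.0
Step 2: Rule 1 applies to remaining records with tx_type = 'withdrawal'
  - 2 records: 30 × 1.2 = 36.0
Step 3: Other records unchanged: 75
Step 4: Final sum = 16.0 + 36.0 + 75 = 127.0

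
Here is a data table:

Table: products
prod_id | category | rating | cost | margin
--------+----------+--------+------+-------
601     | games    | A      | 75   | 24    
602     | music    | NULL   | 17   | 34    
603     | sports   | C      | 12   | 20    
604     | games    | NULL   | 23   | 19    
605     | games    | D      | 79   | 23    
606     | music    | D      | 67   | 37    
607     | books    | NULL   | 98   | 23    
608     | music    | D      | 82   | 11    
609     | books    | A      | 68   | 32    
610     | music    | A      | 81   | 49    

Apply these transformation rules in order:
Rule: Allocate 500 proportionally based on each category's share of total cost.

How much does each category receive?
books: 137.87, games: 147.01, music: 205.15, sports: 9.97

Step 1: Calculate total cost = 602
Step 2: Calculate each category's proportion:
  books: 166/602 = 27.57% → 137.87
  games: 177/602 = 29.40% → 147.01
  music: 247/602 = 41.03% → 205.15
  sports: 12/602 = 1.99% → 9.97
Step 3: Verify: sum of allocations ≈ 500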